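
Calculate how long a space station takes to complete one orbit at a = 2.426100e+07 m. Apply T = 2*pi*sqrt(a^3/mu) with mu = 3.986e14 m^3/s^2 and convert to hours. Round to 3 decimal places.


Step 1: a^3 / mu = 1.427993e+22 / 3.986e14 = 3.582521e+07
Step 2: sqrt(3.582521e+07) = 5985.4168 s
Step 3: T = 2*pi * 5985.4168 = 37607.48 s
Step 4: T in hours = 37607.48 / 3600 = 10.447 hours

10.447


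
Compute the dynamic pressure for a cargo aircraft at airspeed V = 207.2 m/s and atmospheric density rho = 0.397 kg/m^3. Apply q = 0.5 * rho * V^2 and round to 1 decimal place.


Step 1: V^2 = 207.2^2 = 42931.84
Step 2: q = 0.5 * 0.397 * 42931.84
Step 3: q = 8522.0 Pa

8522.0


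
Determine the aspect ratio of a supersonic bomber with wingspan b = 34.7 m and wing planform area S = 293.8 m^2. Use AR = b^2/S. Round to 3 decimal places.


Step 1: b^2 = 34.7^2 = 1204.09
Step 2: AR = 1204.09 / 293.8 = 4.098

4.098


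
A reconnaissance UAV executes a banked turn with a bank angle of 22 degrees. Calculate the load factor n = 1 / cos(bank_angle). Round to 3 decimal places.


Step 1: Convert 22 degrees to radians = 0.383972
Step 2: cos(22 deg) = 0.927184
Step 3: n = 1 / 0.927184 = 1.079

1.079


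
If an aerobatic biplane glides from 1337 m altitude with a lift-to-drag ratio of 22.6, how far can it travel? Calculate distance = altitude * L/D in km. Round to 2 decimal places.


Step 1: Glide distance = altitude * L/D = 1337 * 22.6 = 30216.2 m
Step 2: Convert to km: 30216.2 / 1000 = 30.22 km

30.22


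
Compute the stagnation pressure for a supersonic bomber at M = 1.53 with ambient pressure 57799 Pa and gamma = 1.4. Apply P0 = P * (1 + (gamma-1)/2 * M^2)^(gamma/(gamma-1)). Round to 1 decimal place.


Step 1: (gamma-1)/2 * M^2 = 0.2 * 2.3409 = 0.46818
Step 2: 1 + 0.46818 = 1.46818
Step 3: Exponent gamma/(gamma-1) = 3.5
Step 4: P0 = 57799 * 1.46818^3.5 = 221639.9 Pa

221639.9


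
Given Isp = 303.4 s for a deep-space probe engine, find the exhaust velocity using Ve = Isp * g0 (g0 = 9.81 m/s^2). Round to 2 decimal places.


Step 1: Ve = Isp * g0 = 303.4 * 9.81
Step 2: Ve = 2976.35 m/s

2976.35


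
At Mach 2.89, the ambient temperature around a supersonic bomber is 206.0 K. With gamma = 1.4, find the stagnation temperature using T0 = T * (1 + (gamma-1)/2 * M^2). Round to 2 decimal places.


Step 1: (gamma-1)/2 = 0.2
Step 2: M^2 = 8.3521
Step 3: 1 + 0.2 * 8.3521 = 2.67042
Step 4: T0 = 206.0 * 2.67042 = 550.11 K

550.11


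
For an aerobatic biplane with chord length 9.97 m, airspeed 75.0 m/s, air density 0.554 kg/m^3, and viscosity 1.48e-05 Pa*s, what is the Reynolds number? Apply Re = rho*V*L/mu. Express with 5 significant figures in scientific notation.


Step 1: Numerator = rho * V * L = 0.554 * 75.0 * 9.97 = 414.2535
Step 2: Re = 414.2535 / 1.48e-05
Step 3: Re = 2.7990e+07

2.7990e+07


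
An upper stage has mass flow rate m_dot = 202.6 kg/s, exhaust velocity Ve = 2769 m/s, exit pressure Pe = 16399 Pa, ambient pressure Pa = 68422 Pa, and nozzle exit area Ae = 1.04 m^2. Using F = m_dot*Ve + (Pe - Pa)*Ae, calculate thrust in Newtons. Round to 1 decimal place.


Step 1: Momentum thrust = m_dot * Ve = 202.6 * 2769 = 560999.4 N
Step 2: Pressure thrust = (Pe - Pa) * Ae = (16399 - 68422) * 1.04 = -54103.92 N
Step 3: Total thrust F = 560999.4 + -54103.92 = 506895.5 N

506895.5


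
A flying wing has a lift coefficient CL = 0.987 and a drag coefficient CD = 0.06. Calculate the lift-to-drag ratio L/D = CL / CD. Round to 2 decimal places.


Step 1: L/D = CL / CD = 0.987 / 0.06
Step 2: L/D = 16.45

16.45


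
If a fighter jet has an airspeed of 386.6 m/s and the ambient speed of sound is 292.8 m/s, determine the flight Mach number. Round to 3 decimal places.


Step 1: M = V / a = 386.6 / 292.8
Step 2: M = 1.320

1.320


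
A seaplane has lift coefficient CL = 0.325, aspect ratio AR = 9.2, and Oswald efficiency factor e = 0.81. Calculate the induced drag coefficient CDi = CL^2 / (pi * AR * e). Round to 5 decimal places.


Step 1: CL^2 = 0.325^2 = 0.105625
Step 2: pi * AR * e = 3.14159 * 9.2 * 0.81 = 23.411148
Step 3: CDi = 0.105625 / 23.411148 = 0.00451

0.00451


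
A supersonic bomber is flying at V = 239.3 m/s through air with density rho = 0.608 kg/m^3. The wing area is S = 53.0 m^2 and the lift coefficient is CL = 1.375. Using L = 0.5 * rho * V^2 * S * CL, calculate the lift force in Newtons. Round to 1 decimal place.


Step 1: Calculate dynamic pressure q = 0.5 * 0.608 * 239.3^2 = 0.5 * 0.608 * 57264.49 = 17408.405 Pa
Step 2: Multiply by wing area and lift coefficient: L = 17408.405 * 53.0 * 1.375
Step 3: L = 922645.4629 * 1.375 = 1268637.5 N

1268637.5


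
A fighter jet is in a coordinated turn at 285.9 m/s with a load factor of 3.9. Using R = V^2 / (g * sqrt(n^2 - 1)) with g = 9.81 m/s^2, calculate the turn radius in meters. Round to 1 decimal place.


Step 1: V^2 = 285.9^2 = 81738.81
Step 2: n^2 - 1 = 3.9^2 - 1 = 14.21
Step 3: sqrt(14.21) = 3.769615
Step 4: R = 81738.81 / (9.81 * 3.769615) = 2210.4 m

2210.4


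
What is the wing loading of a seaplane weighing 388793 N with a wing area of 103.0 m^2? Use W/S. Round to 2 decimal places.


Step 1: Wing loading = W / S = 388793 / 103.0
Step 2: Wing loading = 3774.69 N/m^2

3774.69


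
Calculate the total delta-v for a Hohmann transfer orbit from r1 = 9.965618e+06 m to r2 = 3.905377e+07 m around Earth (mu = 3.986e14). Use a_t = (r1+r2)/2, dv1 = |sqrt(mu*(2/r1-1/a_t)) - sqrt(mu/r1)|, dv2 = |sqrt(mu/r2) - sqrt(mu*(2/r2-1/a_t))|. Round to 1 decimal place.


Step 1: Transfer semi-major axis a_t = (9.965618e+06 + 3.905377e+07) / 2 = 2.450969e+07 m
Step 2: v1 (circular at r1) = sqrt(mu/r1) = 6324.36 m/s
Step 3: v_t1 = sqrt(mu*(2/r1 - 1/a_t)) = 7983.24 m/s
Step 4: dv1 = |7983.24 - 6324.36| = 1658.88 m/s
Step 5: v2 (circular at r2) = 3194.75 m/s, v_t2 = 2037.14 m/s
Step 6: dv2 = |3194.75 - 2037.14| = 1157.61 m/s
Step 7: Total delta-v = 1658.88 + 1157.61 = 2816.5 m/s

2816.5


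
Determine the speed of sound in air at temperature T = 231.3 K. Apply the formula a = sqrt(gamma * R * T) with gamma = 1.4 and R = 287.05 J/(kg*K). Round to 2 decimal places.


Step 1: gamma * R * T = 1.4 * 287.05 * 231.3 = 92952.531
Step 2: a = sqrt(92952.531) = 304.88 m/s

304.88


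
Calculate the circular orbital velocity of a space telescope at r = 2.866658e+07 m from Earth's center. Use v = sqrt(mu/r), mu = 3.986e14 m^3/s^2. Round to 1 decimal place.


Step 1: mu / r = 3.986e14 / 2.866658e+07 = 13904693.2002
Step 2: v = sqrt(13904693.2002) = 3728.9 m/s

3728.9


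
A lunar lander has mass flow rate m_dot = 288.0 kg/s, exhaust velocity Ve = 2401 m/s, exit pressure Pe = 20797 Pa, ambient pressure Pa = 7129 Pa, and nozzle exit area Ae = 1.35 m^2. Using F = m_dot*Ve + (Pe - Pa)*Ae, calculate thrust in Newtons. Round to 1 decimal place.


Step 1: Momentum thrust = m_dot * Ve = 288.0 * 2401 = 691488.0 N
Step 2: Pressure thrust = (Pe - Pa) * Ae = (20797 - 7129) * 1.35 = 18451.80 N
Step 3: Total thrust F = 691488.0 + 18451.80 = 709939.8 N

709939.8


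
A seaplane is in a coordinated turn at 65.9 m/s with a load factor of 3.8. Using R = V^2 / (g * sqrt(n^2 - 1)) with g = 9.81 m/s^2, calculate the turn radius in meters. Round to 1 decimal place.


Step 1: V^2 = 65.9^2 = 4342.81
Step 2: n^2 - 1 = 3.8^2 - 1 = 13.44
Step 3: sqrt(13.44) = 3.666061
Step 4: R = 4342.81 / (9.81 * 3.666061) = 120.8 m

120.8


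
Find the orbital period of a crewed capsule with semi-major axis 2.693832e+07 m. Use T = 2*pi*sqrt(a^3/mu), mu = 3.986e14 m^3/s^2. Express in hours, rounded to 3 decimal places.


Step 1: a^3 / mu = 1.954841e+22 / 3.986e14 = 4.904268e+07
Step 2: sqrt(4.904268e+07) = 7003.0482 s
Step 3: T = 2*pi * 7003.0482 = 44001.45 s
Step 4: T in hours = 44001.45 / 3600 = 12.223 hours

12.223


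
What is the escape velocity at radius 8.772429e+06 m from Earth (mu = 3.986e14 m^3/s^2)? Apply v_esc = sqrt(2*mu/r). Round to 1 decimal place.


Step 1: 2*mu/r = 2 * 3.986e14 / 8.772429e+06 = 90875628.6315
Step 2: v_esc = sqrt(90875628.6315) = 9532.9 m/s

9532.9


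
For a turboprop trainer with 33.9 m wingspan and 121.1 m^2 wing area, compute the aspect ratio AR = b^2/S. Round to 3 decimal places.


Step 1: b^2 = 33.9^2 = 1149.21
Step 2: AR = 1149.21 / 121.1 = 9.490

9.490


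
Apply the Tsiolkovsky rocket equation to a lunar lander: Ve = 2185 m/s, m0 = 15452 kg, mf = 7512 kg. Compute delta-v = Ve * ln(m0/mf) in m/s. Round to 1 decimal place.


Step 1: Mass ratio m0/mf = 15452 / 7512 = 2.056976
Step 2: ln(2.056976) = 0.721237
Step 3: delta-v = 2185 * 0.721237 = 1575.9 m/s

1575.9


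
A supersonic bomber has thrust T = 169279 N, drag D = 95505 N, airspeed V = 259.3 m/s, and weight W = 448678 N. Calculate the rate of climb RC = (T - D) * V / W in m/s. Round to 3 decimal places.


Step 1: Excess thrust = T - D = 169279 - 95505 = 73774 N
Step 2: Excess power = 73774 * 259.3 = 19129598.2 W
Step 3: RC = 19129598.2 / 448678 = 42.635 m/s

42.635


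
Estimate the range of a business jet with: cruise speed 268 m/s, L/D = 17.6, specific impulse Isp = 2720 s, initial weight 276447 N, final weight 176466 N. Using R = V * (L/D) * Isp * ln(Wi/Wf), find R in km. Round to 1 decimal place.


Step 1: Coefficient = V * (L/D) * Isp = 268 * 17.6 * 2720 = 12829696.0 m
Step 2: Wi/Wf = 276447 / 176466 = 1.566574
Step 3: ln(1.566574) = 0.448891
Step 4: R = 12829696.0 * 0.448891 = 5759133.8 m = 5759.1 km

5759.1


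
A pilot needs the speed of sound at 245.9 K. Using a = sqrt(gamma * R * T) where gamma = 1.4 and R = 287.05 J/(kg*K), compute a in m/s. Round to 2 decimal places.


Step 1: gamma * R * T = 1.4 * 287.05 * 245.9 = 98819.833
Step 2: a = sqrt(98819.833) = 314.36 m/s

314.36


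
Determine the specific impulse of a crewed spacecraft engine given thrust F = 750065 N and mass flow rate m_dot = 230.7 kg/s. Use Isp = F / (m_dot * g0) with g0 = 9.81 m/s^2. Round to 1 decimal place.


Step 1: m_dot * g0 = 230.7 * 9.81 = 2263.17
Step 2: Isp = 750065 / 2263.17 = 331.4 s

331.4


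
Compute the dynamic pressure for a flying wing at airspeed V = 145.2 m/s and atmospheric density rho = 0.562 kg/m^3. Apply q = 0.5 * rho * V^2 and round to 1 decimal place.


Step 1: V^2 = 145.2^2 = 21083.04
Step 2: q = 0.5 * 0.562 * 21083.04
Step 3: q = 5924.3 Pa

5924.3


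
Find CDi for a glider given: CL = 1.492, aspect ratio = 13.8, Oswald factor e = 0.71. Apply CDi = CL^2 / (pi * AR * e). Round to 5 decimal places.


Step 1: CL^2 = 1.492^2 = 2.226064
Step 2: pi * AR * e = 3.14159 * 13.8 * 0.71 = 30.781325
Step 3: CDi = 2.226064 / 30.781325 = 0.07232

0.07232


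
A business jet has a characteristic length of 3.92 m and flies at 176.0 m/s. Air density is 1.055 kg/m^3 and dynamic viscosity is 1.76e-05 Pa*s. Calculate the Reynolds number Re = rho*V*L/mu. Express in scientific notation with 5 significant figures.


Step 1: Numerator = rho * V * L = 1.055 * 176.0 * 3.92 = 727.8656
Step 2: Re = 727.8656 / 1.76e-05
Step 3: Re = 4.1356e+07

4.1356e+07


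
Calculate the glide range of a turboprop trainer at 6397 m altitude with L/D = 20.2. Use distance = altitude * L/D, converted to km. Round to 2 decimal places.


Step 1: Glide distance = altitude * L/D = 6397 * 20.2 = 129219.4 m
Step 2: Convert to km: 129219.4 / 1000 = 129.22 km

129.22


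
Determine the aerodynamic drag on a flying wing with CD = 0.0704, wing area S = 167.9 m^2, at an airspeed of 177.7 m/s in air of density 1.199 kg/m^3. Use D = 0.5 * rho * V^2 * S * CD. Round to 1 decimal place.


Step 1: Dynamic pressure q = 0.5 * 1.199 * 177.7^2 = 18930.5854 Pa
Step 2: Drag D = q * S * CD = 18930.5854 * 167.9 * 0.0704
Step 3: D = 223762.5 N

223762.5


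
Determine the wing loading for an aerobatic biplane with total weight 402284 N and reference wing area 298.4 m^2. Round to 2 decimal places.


Step 1: Wing loading = W / S = 402284 / 298.4
Step 2: Wing loading = 1348.14 N/m^2

1348.14


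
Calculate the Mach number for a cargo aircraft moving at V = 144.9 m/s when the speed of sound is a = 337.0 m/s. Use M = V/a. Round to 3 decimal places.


Step 1: M = V / a = 144.9 / 337.0
Step 2: M = 0.430

0.430


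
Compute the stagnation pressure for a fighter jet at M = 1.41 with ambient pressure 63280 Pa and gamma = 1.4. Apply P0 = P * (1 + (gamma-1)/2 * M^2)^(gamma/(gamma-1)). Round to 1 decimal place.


Step 1: (gamma-1)/2 * M^2 = 0.2 * 1.9881 = 0.39762
Step 2: 1 + 0.39762 = 1.39762
Step 3: Exponent gamma/(gamma-1) = 3.5
Step 4: P0 = 63280 * 1.39762^3.5 = 204234.1 Pa

204234.1


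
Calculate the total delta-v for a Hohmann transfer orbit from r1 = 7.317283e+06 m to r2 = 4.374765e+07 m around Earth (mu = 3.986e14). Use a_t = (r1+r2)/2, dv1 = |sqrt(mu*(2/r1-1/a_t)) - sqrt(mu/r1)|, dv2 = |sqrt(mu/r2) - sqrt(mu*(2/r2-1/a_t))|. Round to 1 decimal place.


Step 1: Transfer semi-major axis a_t = (7.317283e+06 + 4.374765e+07) / 2 = 2.553247e+07 m
Step 2: v1 (circular at r1) = sqrt(mu/r1) = 7380.63 m/s
Step 3: v_t1 = sqrt(mu*(2/r1 - 1/a_t)) = 9661.06 m/s
Step 4: dv1 = |9661.06 - 7380.63| = 2280.42 m/s
Step 5: v2 (circular at r2) = 3018.5 m/s, v_t2 = 1615.92 m/s
Step 6: dv2 = |3018.5 - 1615.92| = 1402.58 m/s
Step 7: Total delta-v = 2280.42 + 1402.58 = 3683.0 m/s

3683.0


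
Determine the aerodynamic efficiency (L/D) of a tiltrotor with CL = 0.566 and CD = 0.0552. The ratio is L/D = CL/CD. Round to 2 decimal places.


Step 1: L/D = CL / CD = 0.566 / 0.0552
Step 2: L/D = 10.25

10.25


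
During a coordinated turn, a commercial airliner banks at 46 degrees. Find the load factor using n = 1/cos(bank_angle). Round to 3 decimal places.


Step 1: Convert 46 degrees to radians = 0.802851
Step 2: cos(46 deg) = 0.694658
Step 3: n = 1 / 0.694658 = 1.440

1.440


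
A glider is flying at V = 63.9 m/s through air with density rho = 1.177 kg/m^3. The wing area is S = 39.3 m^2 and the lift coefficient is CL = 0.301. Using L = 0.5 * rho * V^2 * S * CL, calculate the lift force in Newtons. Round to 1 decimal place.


Step 1: Calculate dynamic pressure q = 0.5 * 1.177 * 63.9^2 = 0.5 * 1.177 * 4083.21 = 2402.9691 Pa
Step 2: Multiply by wing area and lift coefficient: L = 2402.9691 * 39.3 * 0.301
Step 3: L = 94436.685 * 0.301 = 28425.4 N

28425.4


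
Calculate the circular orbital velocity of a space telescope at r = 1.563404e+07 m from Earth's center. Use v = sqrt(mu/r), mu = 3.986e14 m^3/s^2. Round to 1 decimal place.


Step 1: mu / r = 3.986e14 / 1.563404e+07 = 25495649.2372
Step 2: v = sqrt(25495649.2372) = 5049.3 m/s

5049.3


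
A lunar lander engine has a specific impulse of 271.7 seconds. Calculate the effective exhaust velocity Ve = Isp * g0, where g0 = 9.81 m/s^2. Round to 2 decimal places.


Step 1: Ve = Isp * g0 = 271.7 * 9.81
Step 2: Ve = 2665.38 m/s

2665.38


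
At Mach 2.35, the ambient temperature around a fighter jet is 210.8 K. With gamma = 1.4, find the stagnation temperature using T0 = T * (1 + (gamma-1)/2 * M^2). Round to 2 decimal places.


Step 1: (gamma-1)/2 = 0.2
Step 2: M^2 = 5.5225
Step 3: 1 + 0.2 * 5.5225 = 2.1045
Step 4: T0 = 210.8 * 2.1045 = 443.63 K

443.63


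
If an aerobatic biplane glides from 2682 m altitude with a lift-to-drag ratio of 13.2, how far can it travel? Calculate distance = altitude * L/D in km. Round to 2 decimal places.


Step 1: Glide distance = altitude * L/D = 2682 * 13.2 = 35402.4 m
Step 2: Convert to km: 35402.4 / 1000 = 35.40 km

35.40


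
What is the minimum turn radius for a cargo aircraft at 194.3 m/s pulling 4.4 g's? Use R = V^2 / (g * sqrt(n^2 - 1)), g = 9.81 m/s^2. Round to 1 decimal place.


Step 1: V^2 = 194.3^2 = 37752.49
Step 2: n^2 - 1 = 4.4^2 - 1 = 18.36
Step 3: sqrt(18.36) = 4.284857
Step 4: R = 37752.49 / (9.81 * 4.284857) = 898.1 m

898.1


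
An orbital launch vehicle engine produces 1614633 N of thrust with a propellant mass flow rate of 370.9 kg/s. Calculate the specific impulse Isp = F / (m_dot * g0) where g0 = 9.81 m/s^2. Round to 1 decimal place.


Step 1: m_dot * g0 = 370.9 * 9.81 = 3638.53
Step 2: Isp = 1614633 / 3638.53 = 443.8 s

443.8


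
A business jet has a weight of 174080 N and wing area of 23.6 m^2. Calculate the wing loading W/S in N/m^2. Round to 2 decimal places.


Step 1: Wing loading = W / S = 174080 / 23.6
Step 2: Wing loading = 7376.27 N/m^2

7376.27


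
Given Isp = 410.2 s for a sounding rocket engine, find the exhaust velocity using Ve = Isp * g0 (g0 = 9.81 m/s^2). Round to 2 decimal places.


Step 1: Ve = Isp * g0 = 410.2 * 9.81
Step 2: Ve = 4024.06 m/s

4024.06


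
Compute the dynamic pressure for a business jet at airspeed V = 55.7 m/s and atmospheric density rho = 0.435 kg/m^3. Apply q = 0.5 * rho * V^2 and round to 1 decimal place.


Step 1: V^2 = 55.7^2 = 3102.49
Step 2: q = 0.5 * 0.435 * 3102.49
Step 3: q = 674.8 Pa

674.8


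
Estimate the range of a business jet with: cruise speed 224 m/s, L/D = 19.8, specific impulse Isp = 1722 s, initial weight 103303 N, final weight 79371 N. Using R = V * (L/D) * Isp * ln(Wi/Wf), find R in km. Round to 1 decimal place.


Step 1: Coefficient = V * (L/D) * Isp = 224 * 19.8 * 1722 = 7637414.4 m
Step 2: Wi/Wf = 103303 / 79371 = 1.301521
Step 3: ln(1.301521) = 0.263533
Step 4: R = 7637414.4 * 0.263533 = 2012713.4 m = 2012.7 km

2012.7


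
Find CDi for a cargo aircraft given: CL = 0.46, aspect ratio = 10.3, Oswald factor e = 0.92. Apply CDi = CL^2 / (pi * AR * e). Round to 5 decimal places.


Step 1: CL^2 = 0.46^2 = 0.2116
Step 2: pi * AR * e = 3.14159 * 10.3 * 0.92 = 29.769732
Step 3: CDi = 0.2116 / 29.769732 = 0.00711

0.00711


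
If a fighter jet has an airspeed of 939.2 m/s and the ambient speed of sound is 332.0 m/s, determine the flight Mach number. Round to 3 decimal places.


Step 1: M = V / a = 939.2 / 332.0
Step 2: M = 2.829

2.829


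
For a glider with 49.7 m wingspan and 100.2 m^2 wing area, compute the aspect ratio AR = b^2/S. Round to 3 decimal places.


Step 1: b^2 = 49.7^2 = 2470.09
Step 2: AR = 2470.09 / 100.2 = 24.652

24.652


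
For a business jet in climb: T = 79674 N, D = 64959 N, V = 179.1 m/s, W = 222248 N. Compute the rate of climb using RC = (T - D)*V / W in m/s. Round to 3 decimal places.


Step 1: Excess thrust = T - D = 79674 - 64959 = 14715 N
Step 2: Excess power = 14715 * 179.1 = 2635456.5 W
Step 3: RC = 2635456.5 / 222248 = 11.858 m/s

11.858


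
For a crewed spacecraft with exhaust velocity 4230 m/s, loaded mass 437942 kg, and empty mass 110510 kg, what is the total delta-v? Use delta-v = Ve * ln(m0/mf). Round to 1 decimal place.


Step 1: Mass ratio m0/mf = 437942 / 110510 = 3.962917
Step 2: ln(3.962917) = 1.37698
Step 3: delta-v = 4230 * 1.37698 = 5824.6 m/s

5824.6


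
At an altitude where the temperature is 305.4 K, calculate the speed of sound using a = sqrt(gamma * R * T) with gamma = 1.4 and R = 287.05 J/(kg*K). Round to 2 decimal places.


Step 1: gamma * R * T = 1.4 * 287.05 * 305.4 = 122731.098
Step 2: a = sqrt(122731.098) = 350.33 m/s

350.33


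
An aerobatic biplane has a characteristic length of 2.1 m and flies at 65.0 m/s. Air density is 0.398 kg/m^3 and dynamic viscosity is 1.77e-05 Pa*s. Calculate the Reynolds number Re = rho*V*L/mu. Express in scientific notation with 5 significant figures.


Step 1: Numerator = rho * V * L = 0.398 * 65.0 * 2.1 = 54.327
Step 2: Re = 54.327 / 1.77e-05
Step 3: Re = 3.0693e+06

3.0693e+06


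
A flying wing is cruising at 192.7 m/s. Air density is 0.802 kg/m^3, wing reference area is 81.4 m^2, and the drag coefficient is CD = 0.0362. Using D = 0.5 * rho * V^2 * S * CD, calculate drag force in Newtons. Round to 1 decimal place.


Step 1: Dynamic pressure q = 0.5 * 0.802 * 192.7^2 = 14890.4493 Pa
Step 2: Drag D = q * S * CD = 14890.4493 * 81.4 * 0.0362
Step 3: D = 43877.4 N

43877.4


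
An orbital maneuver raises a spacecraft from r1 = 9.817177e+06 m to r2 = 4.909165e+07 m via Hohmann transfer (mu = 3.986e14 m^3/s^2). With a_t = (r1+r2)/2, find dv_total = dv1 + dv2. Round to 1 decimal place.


Step 1: Transfer semi-major axis a_t = (9.817177e+06 + 4.909165e+07) / 2 = 2.945441e+07 m
Step 2: v1 (circular at r1) = sqrt(mu/r1) = 6371.99 m/s
Step 3: v_t1 = sqrt(mu*(2/r1 - 1/a_t)) = 8226.29 m/s
Step 4: dv1 = |8226.29 - 6371.99| = 1854.3 m/s
Step 5: v2 (circular at r2) = 2849.47 m/s, v_t2 = 1645.06 m/s
Step 6: dv2 = |2849.47 - 1645.06| = 1204.41 m/s
Step 7: Total delta-v = 1854.3 + 1204.41 = 3058.7 m/s

3058.7


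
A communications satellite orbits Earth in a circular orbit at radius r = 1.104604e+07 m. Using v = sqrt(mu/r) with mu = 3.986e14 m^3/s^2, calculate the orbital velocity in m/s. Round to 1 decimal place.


Step 1: mu / r = 3.986e14 / 1.104604e+07 = 36085330.1274
Step 2: v = sqrt(36085330.1274) = 6007.1 m/s

6007.1


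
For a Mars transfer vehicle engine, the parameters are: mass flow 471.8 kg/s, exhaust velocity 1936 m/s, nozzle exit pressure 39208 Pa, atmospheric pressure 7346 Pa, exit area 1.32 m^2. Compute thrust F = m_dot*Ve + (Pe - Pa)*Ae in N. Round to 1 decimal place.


Step 1: Momentum thrust = m_dot * Ve = 471.8 * 1936 = 913404.8 N
Step 2: Pressure thrust = (Pe - Pa) * Ae = (39208 - 7346) * 1.32 = 42057.84 N
Step 3: Total thrust F = 913404.8 + 42057.84 = 955462.6 N

955462.6


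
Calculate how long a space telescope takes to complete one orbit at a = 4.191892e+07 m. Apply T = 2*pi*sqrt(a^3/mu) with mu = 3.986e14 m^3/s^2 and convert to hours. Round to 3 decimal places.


Step 1: a^3 / mu = 7.365975e+22 / 3.986e14 = 1.847962e+08
Step 2: sqrt(1.847962e+08) = 13593.9754 s
Step 3: T = 2*pi * 13593.9754 = 85413.47 s
Step 4: T in hours = 85413.47 / 3600 = 23.726 hours

23.726


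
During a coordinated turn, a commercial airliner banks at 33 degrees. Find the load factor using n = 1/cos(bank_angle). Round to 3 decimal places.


Step 1: Convert 33 degrees to radians = 0.575959
Step 2: cos(33 deg) = 0.838671
Step 3: n = 1 / 0.838671 = 1.192

1.192


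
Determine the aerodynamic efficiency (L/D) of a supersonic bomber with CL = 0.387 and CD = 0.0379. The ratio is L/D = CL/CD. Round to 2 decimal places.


Step 1: L/D = CL / CD = 0.387 / 0.0379
Step 2: L/D = 10.21

10.21


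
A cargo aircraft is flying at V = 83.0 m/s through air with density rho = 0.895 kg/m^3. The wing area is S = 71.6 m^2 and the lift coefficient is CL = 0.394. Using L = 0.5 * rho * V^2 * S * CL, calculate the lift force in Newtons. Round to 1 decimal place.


Step 1: Calculate dynamic pressure q = 0.5 * 0.895 * 83.0^2 = 0.5 * 0.895 * 6889.0 = 3082.8275 Pa
Step 2: Multiply by wing area and lift coefficient: L = 3082.8275 * 71.6 * 0.394
Step 3: L = 220730.449 * 0.394 = 86967.8 N

86967.8


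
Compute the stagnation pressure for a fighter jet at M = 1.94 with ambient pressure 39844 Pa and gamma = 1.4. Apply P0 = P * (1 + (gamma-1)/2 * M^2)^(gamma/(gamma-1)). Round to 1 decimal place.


Step 1: (gamma-1)/2 * M^2 = 0.2 * 3.7636 = 0.75272
Step 2: 1 + 0.75272 = 1.75272
Step 3: Exponent gamma/(gamma-1) = 3.5
Step 4: P0 = 39844 * 1.75272^3.5 = 284025.2 Pa

284025.2


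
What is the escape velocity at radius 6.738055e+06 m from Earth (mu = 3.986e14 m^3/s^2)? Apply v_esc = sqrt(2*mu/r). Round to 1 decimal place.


Step 1: 2*mu/r = 2 * 3.986e14 / 6.738055e+06 = 118313074.0251
Step 2: v_esc = sqrt(118313074.0251) = 10877.2 m/s

10877.2


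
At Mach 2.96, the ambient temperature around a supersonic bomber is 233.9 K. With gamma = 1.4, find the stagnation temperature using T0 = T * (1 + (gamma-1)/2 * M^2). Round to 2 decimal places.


Step 1: (gamma-1)/2 = 0.2
Step 2: M^2 = 8.7616
Step 3: 1 + 0.2 * 8.7616 = 2.75232
Step 4: T0 = 233.9 * 2.75232 = 643.77 K

643.77


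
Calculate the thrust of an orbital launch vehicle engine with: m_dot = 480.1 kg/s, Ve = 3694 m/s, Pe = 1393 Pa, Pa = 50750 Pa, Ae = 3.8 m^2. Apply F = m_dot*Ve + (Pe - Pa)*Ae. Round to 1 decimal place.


Step 1: Momentum thrust = m_dot * Ve = 480.1 * 3694 = 1773489.4 N
Step 2: Pressure thrust = (Pe - Pa) * Ae = (1393 - 50750) * 3.8 = -187556.6 N
Step 3: Total thrust F = 1773489.4 + -187556.6 = 1585932.8 N

1585932.8


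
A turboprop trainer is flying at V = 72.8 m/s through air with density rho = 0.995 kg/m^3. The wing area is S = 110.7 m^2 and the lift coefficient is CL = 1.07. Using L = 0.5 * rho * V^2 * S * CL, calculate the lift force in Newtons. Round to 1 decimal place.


Step 1: Calculate dynamic pressure q = 0.5 * 0.995 * 72.8^2 = 0.5 * 0.995 * 5299.84 = 2636.6704 Pa
Step 2: Multiply by wing area and lift coefficient: L = 2636.6704 * 110.7 * 1.07
Step 3: L = 291879.4133 * 1.07 = 312311.0 N

312311.0


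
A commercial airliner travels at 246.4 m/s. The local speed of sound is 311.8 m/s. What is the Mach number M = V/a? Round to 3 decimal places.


Step 1: M = V / a = 246.4 / 311.8
Step 2: M = 0.790

0.790


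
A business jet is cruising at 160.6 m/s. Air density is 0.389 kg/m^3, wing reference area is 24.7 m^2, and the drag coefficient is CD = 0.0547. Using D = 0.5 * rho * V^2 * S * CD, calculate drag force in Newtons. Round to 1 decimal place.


Step 1: Dynamic pressure q = 0.5 * 0.389 * 160.6^2 = 5016.614 Pa
Step 2: Drag D = q * S * CD = 5016.614 * 24.7 * 0.0547
Step 3: D = 6777.9 N

6777.9


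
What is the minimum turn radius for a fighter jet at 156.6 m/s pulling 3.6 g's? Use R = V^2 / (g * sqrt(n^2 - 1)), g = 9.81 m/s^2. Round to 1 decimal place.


Step 1: V^2 = 156.6^2 = 24523.56
Step 2: n^2 - 1 = 3.6^2 - 1 = 11.96
Step 3: sqrt(11.96) = 3.458323
Step 4: R = 24523.56 / (9.81 * 3.458323) = 722.9 m

722.9


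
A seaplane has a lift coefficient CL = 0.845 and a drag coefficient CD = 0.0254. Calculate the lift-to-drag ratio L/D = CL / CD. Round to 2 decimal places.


Step 1: L/D = CL / CD = 0.845 / 0.0254
Step 2: L/D = 33.27

33.27


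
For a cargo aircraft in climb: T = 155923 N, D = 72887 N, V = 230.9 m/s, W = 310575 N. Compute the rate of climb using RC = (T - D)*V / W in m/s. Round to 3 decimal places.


Step 1: Excess thrust = T - D = 155923 - 72887 = 83036 N
Step 2: Excess power = 83036 * 230.9 = 19173012.4 W
Step 3: RC = 19173012.4 / 310575 = 61.734 m/s

61.734


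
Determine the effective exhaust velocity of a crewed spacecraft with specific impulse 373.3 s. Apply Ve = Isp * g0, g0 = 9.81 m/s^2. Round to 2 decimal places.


Step 1: Ve = Isp * g0 = 373.3 * 9.81
Step 2: Ve = 3662.07 m/s

3662.07


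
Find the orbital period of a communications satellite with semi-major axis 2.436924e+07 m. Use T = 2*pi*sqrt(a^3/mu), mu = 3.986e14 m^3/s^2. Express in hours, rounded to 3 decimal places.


Step 1: a^3 / mu = 1.447191e+22 / 3.986e14 = 3.630686e+07
Step 2: sqrt(3.630686e+07) = 6025.5172 s
Step 3: T = 2*pi * 6025.5172 = 37859.44 s
Step 4: T in hours = 37859.44 / 3600 = 10.517 hours

10.517


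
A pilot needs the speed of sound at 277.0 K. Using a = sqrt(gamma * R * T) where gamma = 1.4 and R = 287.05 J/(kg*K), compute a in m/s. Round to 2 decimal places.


Step 1: gamma * R * T = 1.4 * 287.05 * 277.0 = 111317.99
Step 2: a = sqrt(111317.99) = 333.64 m/s

333.64


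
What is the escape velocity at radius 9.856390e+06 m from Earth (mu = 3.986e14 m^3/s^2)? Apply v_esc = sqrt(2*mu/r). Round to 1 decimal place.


Step 1: 2*mu/r = 2 * 3.986e14 / 9.856390e+06 = 80881539.793
Step 2: v_esc = sqrt(80881539.793) = 8993.4 m/s

8993.4


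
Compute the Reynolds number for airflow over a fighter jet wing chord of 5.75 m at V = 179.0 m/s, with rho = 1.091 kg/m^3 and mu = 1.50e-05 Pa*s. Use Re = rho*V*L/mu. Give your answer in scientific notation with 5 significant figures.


Step 1: Numerator = rho * V * L = 1.091 * 179.0 * 5.75 = 1122.91175
Step 2: Re = 1122.91175 / 1.50e-05
Step 3: Re = 7.4861e+07

7.4861e+07


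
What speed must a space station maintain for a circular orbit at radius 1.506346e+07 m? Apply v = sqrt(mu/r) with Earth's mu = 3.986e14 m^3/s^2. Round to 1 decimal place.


Step 1: mu / r = 3.986e14 / 1.506346e+07 = 26461384.0379
Step 2: v = sqrt(26461384.0379) = 5144.1 m/s

5144.1


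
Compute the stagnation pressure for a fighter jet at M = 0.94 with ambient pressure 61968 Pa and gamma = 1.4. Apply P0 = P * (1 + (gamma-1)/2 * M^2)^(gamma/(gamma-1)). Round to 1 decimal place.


Step 1: (gamma-1)/2 * M^2 = 0.2 * 0.8836 = 0.17672
Step 2: 1 + 0.17672 = 1.17672
Step 3: Exponent gamma/(gamma-1) = 3.5
Step 4: P0 = 61968 * 1.17672^3.5 = 109527.6 Pa

109527.6


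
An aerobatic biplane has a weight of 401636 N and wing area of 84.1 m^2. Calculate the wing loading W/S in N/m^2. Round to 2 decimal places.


Step 1: Wing loading = W / S = 401636 / 84.1
Step 2: Wing loading = 4775.70 N/m^2

4775.70


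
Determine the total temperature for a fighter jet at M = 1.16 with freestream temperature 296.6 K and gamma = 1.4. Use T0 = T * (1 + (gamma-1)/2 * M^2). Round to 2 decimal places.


Step 1: (gamma-1)/2 = 0.2
Step 2: M^2 = 1.3456
Step 3: 1 + 0.2 * 1.3456 = 1.26912
Step 4: T0 = 296.6 * 1.26912 = 376.42 K

376.42


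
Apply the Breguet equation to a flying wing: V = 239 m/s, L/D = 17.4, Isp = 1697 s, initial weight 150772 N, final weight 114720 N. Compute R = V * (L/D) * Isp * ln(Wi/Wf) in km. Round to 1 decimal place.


Step 1: Coefficient = V * (L/D) * Isp = 239 * 17.4 * 1697 = 7057144.2 m
Step 2: Wi/Wf = 150772 / 114720 = 1.314261
Step 3: ln(1.314261) = 0.273274
Step 4: R = 7057144.2 * 0.273274 = 1928536.7 m = 1928.5 km

1928.5


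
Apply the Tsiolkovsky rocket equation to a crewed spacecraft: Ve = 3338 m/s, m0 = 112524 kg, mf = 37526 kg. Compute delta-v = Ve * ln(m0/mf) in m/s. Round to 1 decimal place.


Step 1: Mass ratio m0/mf = 112524 / 37526 = 2.998561
Step 2: ln(2.998561) = 1.098133
Step 3: delta-v = 3338 * 1.098133 = 3665.6 m/s

3665.6


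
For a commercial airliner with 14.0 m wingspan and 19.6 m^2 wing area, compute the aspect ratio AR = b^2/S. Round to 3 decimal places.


Step 1: b^2 = 14.0^2 = 196.0
Step 2: AR = 196.0 / 19.6 = 10.000

10.000


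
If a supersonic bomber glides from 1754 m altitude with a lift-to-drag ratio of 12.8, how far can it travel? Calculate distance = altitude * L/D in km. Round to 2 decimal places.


Step 1: Glide distance = altitude * L/D = 1754 * 12.8 = 22451.2 m
Step 2: Convert to km: 22451.2 / 1000 = 22.45 km

22.45


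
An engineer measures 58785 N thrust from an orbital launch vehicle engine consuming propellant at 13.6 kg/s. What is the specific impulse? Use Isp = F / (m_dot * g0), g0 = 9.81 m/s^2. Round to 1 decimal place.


Step 1: m_dot * g0 = 13.6 * 9.81 = 133.42
Step 2: Isp = 58785 / 133.42 = 440.6 s

440.6


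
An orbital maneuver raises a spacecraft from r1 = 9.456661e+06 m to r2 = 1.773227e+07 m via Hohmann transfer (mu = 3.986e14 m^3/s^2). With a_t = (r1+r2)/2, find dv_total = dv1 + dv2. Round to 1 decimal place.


Step 1: Transfer semi-major axis a_t = (9.456661e+06 + 1.773227e+07) / 2 = 1.359447e+07 m
Step 2: v1 (circular at r1) = sqrt(mu/r1) = 6492.32 m/s
Step 3: v_t1 = sqrt(mu*(2/r1 - 1/a_t)) = 7414.82 m/s
Step 4: dv1 = |7414.82 - 6492.32| = 922.51 m/s
Step 5: v2 (circular at r2) = 4741.18 m/s, v_t2 = 3954.34 m/s
Step 6: dv2 = |4741.18 - 3954.34| = 786.84 m/s
Step 7: Total delta-v = 922.51 + 786.84 = 1709.3 m/s

1709.3


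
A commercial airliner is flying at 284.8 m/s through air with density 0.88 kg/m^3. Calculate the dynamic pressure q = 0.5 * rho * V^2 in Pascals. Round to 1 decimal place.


Step 1: V^2 = 284.8^2 = 81111.04
Step 2: q = 0.5 * 0.88 * 81111.04
Step 3: q = 35688.9 Pa

35688.9


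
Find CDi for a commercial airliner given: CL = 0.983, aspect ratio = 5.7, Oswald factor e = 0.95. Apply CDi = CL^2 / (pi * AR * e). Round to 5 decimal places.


Step 1: CL^2 = 0.983^2 = 0.966289
Step 2: pi * AR * e = 3.14159 * 5.7 * 0.95 = 17.011724
Step 3: CDi = 0.966289 / 17.011724 = 0.05680

0.05680


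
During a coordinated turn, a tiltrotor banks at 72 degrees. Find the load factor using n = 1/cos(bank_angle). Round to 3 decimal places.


Step 1: Convert 72 degrees to radians = 1.256637
Step 2: cos(72 deg) = 0.309017
Step 3: n = 1 / 0.309017 = 3.236

3.236


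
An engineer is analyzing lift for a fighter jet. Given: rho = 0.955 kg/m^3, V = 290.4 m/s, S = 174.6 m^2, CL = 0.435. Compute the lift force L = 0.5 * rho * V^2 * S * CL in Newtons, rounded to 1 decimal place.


Step 1: Calculate dynamic pressure q = 0.5 * 0.955 * 290.4^2 = 0.5 * 0.955 * 84332.16 = 40268.6064 Pa
Step 2: Multiply by wing area and lift coefficient: L = 40268.6064 * 174.6 * 0.435
Step 3: L = 7030898.6774 * 0.435 = 3058440.9 N

3058440.9


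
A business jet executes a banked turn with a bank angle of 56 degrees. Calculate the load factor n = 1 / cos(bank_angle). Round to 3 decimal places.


Step 1: Convert 56 degrees to radians = 0.977384
Step 2: cos(56 deg) = 0.559193
Step 3: n = 1 / 0.559193 = 1.788

1.788


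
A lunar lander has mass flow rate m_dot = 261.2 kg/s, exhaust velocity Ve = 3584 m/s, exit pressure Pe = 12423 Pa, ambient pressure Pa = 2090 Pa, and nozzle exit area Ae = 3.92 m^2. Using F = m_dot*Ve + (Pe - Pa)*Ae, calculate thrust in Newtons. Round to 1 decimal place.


Step 1: Momentum thrust = m_dot * Ve = 261.2 * 3584 = 936140.8 N
Step 2: Pressure thrust = (Pe - Pa) * Ae = (12423 - 2090) * 3.92 = 40505.36 N
Step 3: Total thrust F = 936140.8 + 40505.36 = 976646.2 N

976646.2


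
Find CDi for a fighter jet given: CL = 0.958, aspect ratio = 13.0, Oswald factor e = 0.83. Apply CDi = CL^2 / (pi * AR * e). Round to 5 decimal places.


Step 1: CL^2 = 0.958^2 = 0.917764
Step 2: pi * AR * e = 3.14159 * 13.0 * 0.83 = 33.897785
Step 3: CDi = 0.917764 / 33.897785 = 0.02707

0.02707


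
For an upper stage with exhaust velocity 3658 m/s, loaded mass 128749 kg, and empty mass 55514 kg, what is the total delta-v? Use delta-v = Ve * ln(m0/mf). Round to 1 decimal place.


Step 1: Mass ratio m0/mf = 128749 / 55514 = 2.319217
Step 2: ln(2.319217) = 0.84123
Step 3: delta-v = 3658 * 0.84123 = 3077.2 m/s

3077.2


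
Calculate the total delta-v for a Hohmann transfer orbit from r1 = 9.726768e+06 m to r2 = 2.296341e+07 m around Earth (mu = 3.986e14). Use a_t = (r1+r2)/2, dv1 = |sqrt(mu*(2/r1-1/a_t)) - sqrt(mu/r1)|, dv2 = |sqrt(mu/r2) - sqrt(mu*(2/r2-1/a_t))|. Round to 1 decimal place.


Step 1: Transfer semi-major axis a_t = (9.726768e+06 + 2.296341e+07) / 2 = 1.634509e+07 m
Step 2: v1 (circular at r1) = sqrt(mu/r1) = 6401.54 m/s
Step 3: v_t1 = sqrt(mu*(2/r1 - 1/a_t)) = 7587.68 m/s
Step 4: dv1 = |7587.68 - 6401.54| = 1186.14 m/s
Step 5: v2 (circular at r2) = 4166.3 m/s, v_t2 = 3213.96 m/s
Step 6: dv2 = |4166.3 - 3213.96| = 952.33 m/s
Step 7: Total delta-v = 1186.14 + 952.33 = 2138.5 m/s

2138.5


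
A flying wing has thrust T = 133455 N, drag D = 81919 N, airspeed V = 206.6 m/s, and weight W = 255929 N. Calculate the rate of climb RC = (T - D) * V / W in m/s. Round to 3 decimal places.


Step 1: Excess thrust = T - D = 133455 - 81919 = 51536 N
Step 2: Excess power = 51536 * 206.6 = 10647337.6 W
Step 3: RC = 10647337.6 / 255929 = 41.603 m/s

41.603


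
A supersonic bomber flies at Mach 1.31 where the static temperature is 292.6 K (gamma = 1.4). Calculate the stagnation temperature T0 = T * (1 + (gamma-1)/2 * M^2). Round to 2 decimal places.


Step 1: (gamma-1)/2 = 0.2
Step 2: M^2 = 1.7161
Step 3: 1 + 0.2 * 1.7161 = 1.34322
Step 4: T0 = 292.6 * 1.34322 = 393.03 K

393.03


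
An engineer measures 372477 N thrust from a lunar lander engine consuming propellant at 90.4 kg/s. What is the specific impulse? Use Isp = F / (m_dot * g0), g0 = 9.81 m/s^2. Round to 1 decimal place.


Step 1: m_dot * g0 = 90.4 * 9.81 = 886.82
Step 2: Isp = 372477 / 886.82 = 420.0 s

420.0


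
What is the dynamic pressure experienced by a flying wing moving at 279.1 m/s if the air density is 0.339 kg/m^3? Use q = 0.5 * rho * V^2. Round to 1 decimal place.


Step 1: V^2 = 279.1^2 = 77896.81
Step 2: q = 0.5 * 0.339 * 77896.81
Step 3: q = 13203.5 Pa

13203.5


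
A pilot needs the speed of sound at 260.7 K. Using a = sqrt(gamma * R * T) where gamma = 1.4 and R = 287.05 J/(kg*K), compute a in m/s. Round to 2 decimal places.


Step 1: gamma * R * T = 1.4 * 287.05 * 260.7 = 104767.509
Step 2: a = sqrt(104767.509) = 323.68 m/s

323.68


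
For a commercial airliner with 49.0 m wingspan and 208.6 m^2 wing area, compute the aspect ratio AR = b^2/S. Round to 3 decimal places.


Step 1: b^2 = 49.0^2 = 2401.0
Step 2: AR = 2401.0 / 208.6 = 11.510

11.510


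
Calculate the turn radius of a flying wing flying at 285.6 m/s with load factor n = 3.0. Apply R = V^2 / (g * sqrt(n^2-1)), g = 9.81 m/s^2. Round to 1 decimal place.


Step 1: V^2 = 285.6^2 = 81567.36
Step 2: n^2 - 1 = 3.0^2 - 1 = 8.0
Step 3: sqrt(8.0) = 2.828427
Step 4: R = 81567.36 / (9.81 * 2.828427) = 2939.7 m

2939.7


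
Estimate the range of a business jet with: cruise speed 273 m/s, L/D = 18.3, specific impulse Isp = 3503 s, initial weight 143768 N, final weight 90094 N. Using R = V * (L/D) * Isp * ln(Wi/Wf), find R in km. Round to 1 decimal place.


Step 1: Coefficient = V * (L/D) * Isp = 273 * 18.3 * 3503 = 17500637.7 m
Step 2: Wi/Wf = 143768 / 90094 = 1.595756
Step 3: ln(1.595756) = 0.467347
Step 4: R = 17500637.7 * 0.467347 = 8178876.1 m = 8178.9 km

8178.9


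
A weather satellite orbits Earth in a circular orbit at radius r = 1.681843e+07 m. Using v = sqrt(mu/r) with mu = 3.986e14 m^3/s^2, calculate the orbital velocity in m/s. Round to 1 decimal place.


Step 1: mu / r = 3.986e14 / 1.681843e+07 = 23700190.8026
Step 2: v = sqrt(23700190.8026) = 4868.3 m/s

4868.3


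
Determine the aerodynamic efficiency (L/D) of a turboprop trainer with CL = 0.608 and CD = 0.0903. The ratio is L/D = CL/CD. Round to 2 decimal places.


Step 1: L/D = CL / CD = 0.608 / 0.0903
Step 2: L/D = 6.73

6.73


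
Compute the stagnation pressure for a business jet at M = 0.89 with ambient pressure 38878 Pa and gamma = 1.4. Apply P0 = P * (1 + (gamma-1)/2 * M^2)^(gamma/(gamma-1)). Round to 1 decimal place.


Step 1: (gamma-1)/2 * M^2 = 0.2 * 0.7921 = 0.15842
Step 2: 1 + 0.15842 = 1.15842
Step 3: Exponent gamma/(gamma-1) = 3.5
Step 4: P0 = 38878 * 1.15842^3.5 = 65048.2 Pa

65048.2


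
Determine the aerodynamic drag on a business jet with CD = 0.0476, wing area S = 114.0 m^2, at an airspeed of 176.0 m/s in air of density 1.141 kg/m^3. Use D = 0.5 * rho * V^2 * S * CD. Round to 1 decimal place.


Step 1: Dynamic pressure q = 0.5 * 1.141 * 176.0^2 = 17671.808 Pa
Step 2: Drag D = q * S * CD = 17671.808 * 114.0 * 0.0476
Step 3: D = 95894.3 N

95894.3


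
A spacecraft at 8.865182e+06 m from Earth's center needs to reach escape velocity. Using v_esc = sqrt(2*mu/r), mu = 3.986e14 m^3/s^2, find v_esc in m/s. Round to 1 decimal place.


Step 1: 2*mu/r = 2 * 3.986e14 / 8.865182e+06 = 89924831.7745
Step 2: v_esc = sqrt(89924831.7745) = 9482.9 m/s

9482.9


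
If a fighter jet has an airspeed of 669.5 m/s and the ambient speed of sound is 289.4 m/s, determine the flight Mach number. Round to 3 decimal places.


Step 1: M = V / a = 669.5 / 289.4
Step 2: M = 2.313

2.313


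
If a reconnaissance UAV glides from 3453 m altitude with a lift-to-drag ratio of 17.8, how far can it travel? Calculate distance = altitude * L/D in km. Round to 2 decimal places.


Step 1: Glide distance = altitude * L/D = 3453 * 17.8 = 61463.4 m
Step 2: Convert to km: 61463.4 / 1000 = 61.46 km

61.46


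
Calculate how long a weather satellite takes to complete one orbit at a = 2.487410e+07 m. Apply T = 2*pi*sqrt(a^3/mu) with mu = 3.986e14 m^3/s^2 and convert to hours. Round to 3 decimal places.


Step 1: a^3 / mu = 1.539012e+22 / 3.986e14 = 3.861045e+07
Step 2: sqrt(3.861045e+07) = 6213.7306 s
Step 3: T = 2*pi * 6213.7306 = 39042.02 s
Step 4: T in hours = 39042.02 / 3600 = 10.845 hours

10.845


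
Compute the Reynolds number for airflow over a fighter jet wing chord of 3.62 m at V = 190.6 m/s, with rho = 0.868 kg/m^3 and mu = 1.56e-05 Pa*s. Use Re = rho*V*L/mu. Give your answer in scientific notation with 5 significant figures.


Step 1: Numerator = rho * V * L = 0.868 * 190.6 * 3.62 = 598.895696
Step 2: Re = 598.895696 / 1.56e-05
Step 3: Re = 3.8391e+07

3.8391e+07
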